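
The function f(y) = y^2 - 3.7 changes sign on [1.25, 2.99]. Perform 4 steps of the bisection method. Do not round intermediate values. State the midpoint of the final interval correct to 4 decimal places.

f(1.250000) = -2.137500, f(2.990000) = 5.240100 (opposite signs)
step 1: m = 2.120000, f(m) = 0.794400 > 0 → root in [1.250000, 2.120000]
step 2: m = 1.685000, f(m) = -0.860775 < 0 → root in [1.685000, 2.120000]
step 3: m = 1.902500, f(m) = -0.080494 < 0 → root in [1.902500, 2.120000]
step 4: m = 2.011250, f(m) = 0.345127 > 0 → root in [1.902500, 2.011250]
Midpoint of [1.902500, 2.011250] = 1.956875

1.9569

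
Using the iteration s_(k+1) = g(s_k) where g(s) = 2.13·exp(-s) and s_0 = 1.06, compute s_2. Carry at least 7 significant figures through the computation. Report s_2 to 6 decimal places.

s_1 = g(1.060000) = 0.737951
s_2 = g(0.737951) = 1.018337

1.018337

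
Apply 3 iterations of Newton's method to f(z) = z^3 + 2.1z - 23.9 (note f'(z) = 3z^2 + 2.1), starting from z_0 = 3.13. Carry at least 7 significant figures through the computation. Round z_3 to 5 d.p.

2.63810

Newton update: z ← z − f(z)/f'(z).
z_0 = 3.130000: f = 13.337297, f' = 31.490700 → z_1 = 3.130000 - (13.337297)/(31.490700) = 2.706469
z_1 = 2.706469: f = 1.608394, f' = 24.074919 → z_2 = 2.706469 - (1.608394)/(24.074919) = 2.639661
z_2 = 2.639661: f = 0.035941, f' = 23.003428 → z_3 = 2.639661 - (0.035941)/(23.003428) = 2.638098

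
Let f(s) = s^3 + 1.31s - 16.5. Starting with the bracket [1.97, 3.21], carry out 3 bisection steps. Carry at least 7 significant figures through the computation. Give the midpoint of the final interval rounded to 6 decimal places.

2.357500

f(1.970000) = -6.273927, f(3.210000) = 20.781261 (opposite signs)
step 1: m = 2.590000, f(m) = 4.266879 > 0 → root in [1.970000, 2.590000]
step 2: m = 2.280000, f(m) = -1.660848 < 0 → root in [2.280000, 2.590000]
step 3: m = 2.435000, f(m) = 1.127513 > 0 → root in [2.280000, 2.435000]
Midpoint of [2.280000, 2.435000] = 2.357500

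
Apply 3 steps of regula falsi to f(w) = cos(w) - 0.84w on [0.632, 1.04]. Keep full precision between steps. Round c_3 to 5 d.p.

False-position update: c = (a·f(b) − b·f(a))/(f(b) − f(a)); replace the endpoint whose sign matches f(c).
f(0.632000) = 0.275968, f(1.040000) = -0.367380
step 1: c = 0.807014, f(c) = 0.013766 > 0 → new bracket [0.807014, 1.040000]
step 2: c = 0.815429, f(c) = 0.000596 > 0 → new bracket [0.815429, 1.040000]
step 3: c = 0.815793, f(c) = 0.000026 > 0 → new bracket [0.815793, 1.040000]

0.81579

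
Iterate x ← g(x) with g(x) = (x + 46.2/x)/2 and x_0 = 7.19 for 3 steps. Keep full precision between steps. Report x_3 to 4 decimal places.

x_1 = g(7.190000) = 6.807796
x_2 = g(6.807796) = 6.797067
x_3 = g(6.797067) = 6.797058

6.7971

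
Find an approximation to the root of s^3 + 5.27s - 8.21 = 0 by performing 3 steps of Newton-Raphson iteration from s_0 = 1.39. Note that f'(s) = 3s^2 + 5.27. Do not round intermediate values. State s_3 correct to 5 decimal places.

s_0 = 1.390000: f = 1.800919, f' = 11.066300 → s_1 = 1.390000 - (1.800919)/(11.066300) = 1.227261
s_1 = 1.227261: f = 0.106128, f' = 9.788508 → s_2 = 1.227261 - (0.106128)/(9.788508) = 1.216419
s_2 = 1.216419: f = 0.000432, f' = 9.709024 → s_3 = 1.216419 - (0.000432)/(9.709024) = 1.216374

1.21637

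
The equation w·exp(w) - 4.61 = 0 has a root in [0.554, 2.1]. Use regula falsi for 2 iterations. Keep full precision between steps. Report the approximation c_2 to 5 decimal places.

1.09373

False-position update: c = (a·f(b) − b·f(a))/(f(b) − f(a)); replace the endpoint whose sign matches f(c).
f(0.554000) = -3.645929, f(2.100000) = 12.538957
step 1: c = 0.902264, f(c) = -2.385761 < 0 → new bracket [0.902264, 2.100000]
step 2: c = 1.093725, f(c) = -1.344820 < 0 → new bracket [1.093725, 2.100000]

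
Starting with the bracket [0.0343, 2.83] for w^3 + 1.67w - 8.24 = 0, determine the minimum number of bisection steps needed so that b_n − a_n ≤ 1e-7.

Initial width b − a = 2.83 − 0.0343 = 2.795700.
After n steps the width is (b−a)/2^n; need (b−a)/2^n ≤ 1e-7.
So n ≥ log₂(2.795700/1e-7) = log₂(27957000.0000) ≈ 24.7367.
Hence n = 25.

25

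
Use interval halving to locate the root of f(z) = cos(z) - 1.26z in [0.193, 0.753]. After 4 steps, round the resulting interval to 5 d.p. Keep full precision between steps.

f(0.193000) = 0.738253, f(0.753000) = -0.219139 (opposite signs)
step 1: m = 0.473000, f(m) = 0.294226 > 0 → root in [0.473000, 0.753000]
step 2: m = 0.613000, f(m) = 0.045546 > 0 → root in [0.613000, 0.753000]
step 3: m = 0.683000, f(m) = -0.084897 < 0 → root in [0.613000, 0.683000]
step 4: m = 0.648000, f(m) = -0.019187 < 0 → root in [0.613000, 0.648000]

[0.61300, 0.64800]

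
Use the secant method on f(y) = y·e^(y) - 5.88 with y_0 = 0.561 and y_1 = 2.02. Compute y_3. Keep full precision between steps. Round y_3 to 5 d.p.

1.28357

f(y_0) = -4.896890, f(y_1) = 9.347416
y_2 = 2.020000 - (9.347416)·(2.020000 - 0.561000)/(9.347416 - (-4.896890)) = 1.062573; f(y_2) = -2.805117
y_3 = 1.062573 - (-2.805117)·(1.062573 - 2.020000)/(-2.805117 - (9.347416)) = 1.283572; f(y_3) = -1.246935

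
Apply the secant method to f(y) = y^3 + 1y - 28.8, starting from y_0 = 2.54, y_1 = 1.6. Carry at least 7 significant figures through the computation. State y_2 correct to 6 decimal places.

3.241422

f(y_0) = -9.872936, f(y_1) = -23.104000
y_2 = 1.600000 - (-23.104000)·(1.600000 - 2.540000)/(-23.104000 - (-9.872936)) = 3.241422; f(y_2) = 8.498450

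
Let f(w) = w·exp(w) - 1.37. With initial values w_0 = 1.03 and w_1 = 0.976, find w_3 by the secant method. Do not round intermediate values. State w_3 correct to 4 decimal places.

0.7014

f(w_0) = 1.515098, f(w_1) = 1.220128
w_2 = 0.976000 - (1.220128)·(0.976000 - 1.030000)/(1.220128 - (1.515098)) = 0.752632; f(w_2) = 0.227520
w_3 = 0.752632 - (0.227520)·(0.752632 - 0.976000)/(0.227520 - (1.220128)) = 0.701432; f(w_3) = 0.044536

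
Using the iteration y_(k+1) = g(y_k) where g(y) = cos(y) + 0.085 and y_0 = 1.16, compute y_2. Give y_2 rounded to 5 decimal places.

y_1 = g(1.160000) = 0.484340
y_2 = g(0.484340) = 0.969983

0.96998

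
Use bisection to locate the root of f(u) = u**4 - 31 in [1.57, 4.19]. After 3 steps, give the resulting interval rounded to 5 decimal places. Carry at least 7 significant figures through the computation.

f(1.570000) = -24.924268, f(4.190000) = 277.216647 (opposite signs)
step 1: m = 2.880000, f(m) = 37.797071 > 0 → root in [1.570000, 2.880000]
step 2: m = 2.225000, f(m) = -6.491312 < 0 → root in [2.225000, 2.880000]
step 3: m = 2.552500, f(m) = 11.448564 > 0 → root in [2.225000, 2.552500]

[2.22500, 2.55250]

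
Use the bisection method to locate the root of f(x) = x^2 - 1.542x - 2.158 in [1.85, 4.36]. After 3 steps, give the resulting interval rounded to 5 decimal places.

[2.16375, 2.47750]

f(1.850000) = -1.588200, f(4.360000) = 10.128480 (opposite signs)
step 1: m = 3.105000, f(m) = 2.695115 > 0 → root in [1.850000, 3.105000]
step 2: m = 2.477500, f(m) = 0.159701 > 0 → root in [1.850000, 2.477500]
step 3: m = 2.163750, f(m) = -0.812688 < 0 → root in [2.163750, 2.477500]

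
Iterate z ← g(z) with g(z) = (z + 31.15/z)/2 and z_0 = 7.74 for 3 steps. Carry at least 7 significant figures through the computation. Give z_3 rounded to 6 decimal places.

5.581224

z_1 = g(7.740000) = 5.882274
z_2 = g(5.882274) = 5.588923
z_3 = g(5.588923) = 5.581224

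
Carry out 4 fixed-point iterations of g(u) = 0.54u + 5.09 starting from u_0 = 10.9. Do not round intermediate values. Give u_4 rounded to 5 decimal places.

11.05117

u_1 = g(10.900000) = 10.976000
u_2 = g(10.976000) = 11.017040
u_3 = g(11.017040) = 11.039202
u_4 = g(11.039202) = 11.051169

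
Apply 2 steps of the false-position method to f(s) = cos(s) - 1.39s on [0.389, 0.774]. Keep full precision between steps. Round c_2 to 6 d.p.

f(0.389000) = 0.384579, f(0.774000) = -0.360740
step 1: c = 0.587657, f(c) = 0.015398 > 0 → new bracket [0.587657, 0.774000]
step 2: c = 0.595286, f(c) = 0.000541 > 0 → new bracket [0.595286, 0.774000]

0.595286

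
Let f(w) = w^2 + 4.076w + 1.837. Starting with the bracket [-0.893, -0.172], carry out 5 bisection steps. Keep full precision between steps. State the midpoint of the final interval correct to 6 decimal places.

f(-0.893000) = -1.005419, f(-0.172000) = 1.165512 (opposite signs)
step 1: m = -0.532500, f(m) = -0.049914 < 0 → root in [-0.532500, -0.172000]
step 2: m = -0.352250, f(m) = 0.525309 > 0 → root in [-0.532500, -0.352250]
step 3: m = -0.442375, f(m) = 0.229575 > 0 → root in [-0.532500, -0.442375]
step 4: m = -0.487437, f(m) = 0.087800 > 0 → root in [-0.532500, -0.487437]
step 5: m = -0.509969, f(m) = 0.018436 > 0 → root in [-0.532500, -0.509969]
Midpoint of [-0.532500, -0.509969] = -0.521234

-0.521234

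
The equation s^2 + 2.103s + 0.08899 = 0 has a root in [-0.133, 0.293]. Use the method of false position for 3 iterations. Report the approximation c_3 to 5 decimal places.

-0.04348

False-position update: c = (a·f(b) − b·f(a))/(f(b) − f(a)); replace the endpoint whose sign matches f(c).
f(-0.133000) = -0.173020, f(0.293000) = 0.791018
step 1: c = -0.056544, f(c) = -0.026725 < 0 → new bracket [-0.056544, 0.293000]
step 2: c = -0.045120, f(c) = -0.003863 < 0 → new bracket [-0.045120, 0.293000]
step 3: c = -0.043477, f(c) = -0.000553 < 0 → new bracket [-0.043477, 0.293000]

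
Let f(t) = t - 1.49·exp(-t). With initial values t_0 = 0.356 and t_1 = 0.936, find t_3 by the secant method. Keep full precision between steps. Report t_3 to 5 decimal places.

0.72233

f(t_0) = -0.687704, f(t_1) = 0.351632
t_2 = 0.936000 - (0.351632)·(0.936000 - 0.356000)/(0.351632 - (-0.687704)) = 0.739772; f(t_2) = 0.028711
t_3 = 0.739772 - (0.028711)·(0.739772 - 0.936000)/(0.028711 - (0.351632)) = 0.722326; f(t_3) = -0.001250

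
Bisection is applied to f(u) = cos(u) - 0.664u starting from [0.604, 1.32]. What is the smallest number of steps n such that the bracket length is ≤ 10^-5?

17

Initial width b − a = 1.32 − 0.604 = 0.716000.
After n steps the width is (b−a)/2^n; need (b−a)/2^n ≤ 10^-5.
So n ≥ log₂(0.716000/10^-5) = log₂(71600.0000) ≈ 16.1277.
Hence n = 17.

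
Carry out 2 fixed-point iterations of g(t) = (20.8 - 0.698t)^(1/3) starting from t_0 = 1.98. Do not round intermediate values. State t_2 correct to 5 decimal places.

2.66483

t_1 = g(1.980000) = 2.687826
t_2 = g(2.687826) = 2.664834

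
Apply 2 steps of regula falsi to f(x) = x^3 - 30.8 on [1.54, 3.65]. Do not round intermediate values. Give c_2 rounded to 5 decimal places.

3.08422

False-position update: c = (a·f(b) − b·f(a))/(f(b) − f(a)); replace the endpoint whose sign matches f(c).
f(1.540000) = -27.147736, f(3.650000) = 17.827125
step 1: c = 2.813639, f(c) = -8.525653 < 0 → new bracket [2.813639, 3.650000]
step 2: c = 3.084218, f(c) = -1.461672 < 0 → new bracket [3.084218, 3.650000]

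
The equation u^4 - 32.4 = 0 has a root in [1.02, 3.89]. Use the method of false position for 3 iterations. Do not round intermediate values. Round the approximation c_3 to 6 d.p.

False-position update: c = (a·f(b) − b·f(a))/(f(b) − f(a)); replace the endpoint whose sign matches f(c).
f(1.020000) = -31.317568, f(3.890000) = 196.580450
step 1: c = 1.414393, f(c) = -28.397968 < 0 → new bracket [1.414393, 3.890000]
step 2: c = 1.726877, f(c) = -23.507047 < 0 → new bracket [1.726877, 3.890000]
step 3: c = 1.957916, f(c) = -17.704788 < 0 → new bracket [1.957916, 3.890000]

1.957916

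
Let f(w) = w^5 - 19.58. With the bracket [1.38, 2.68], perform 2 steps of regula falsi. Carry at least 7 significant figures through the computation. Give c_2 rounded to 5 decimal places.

f(1.380000) = -14.575100, f(2.680000) = 118.672811
step 1: c = 1.522198, f(c) = -11.407476 < 0 → new bracket [1.522198, 2.680000]
step 2: c = 1.623733, f(c) = -8.293159 < 0 → new bracket [1.623733, 2.680000]

1.62373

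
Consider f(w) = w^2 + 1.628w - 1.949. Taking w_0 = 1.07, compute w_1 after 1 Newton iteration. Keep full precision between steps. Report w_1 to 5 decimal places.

0.82110

Newton update: w ← w − f(w)/f'(w).
f'(w) = 2w + 1.628
w_0 = 1.070000: f = 0.937860, f' = 3.768000 → w_1 = 1.070000 - (0.937860)/(3.768000) = 0.821099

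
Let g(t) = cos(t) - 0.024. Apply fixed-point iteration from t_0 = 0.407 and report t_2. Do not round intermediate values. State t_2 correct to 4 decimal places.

t_1 = g(0.407000) = 0.894313
t_2 = g(0.894313) = 0.602055

0.6021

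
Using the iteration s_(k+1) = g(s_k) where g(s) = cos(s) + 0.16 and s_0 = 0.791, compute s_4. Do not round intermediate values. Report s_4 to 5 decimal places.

s_1 = g(0.791000) = 0.863135
s_2 = g(0.863135) = 0.810059
s_3 = g(0.810059) = 0.849456
s_4 = g(0.849456) = 0.820392

0.82039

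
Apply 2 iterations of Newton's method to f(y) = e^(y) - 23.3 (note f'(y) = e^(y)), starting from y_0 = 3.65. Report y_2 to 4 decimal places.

y_0 = 3.650000: f = 15.174666, f' = 38.474666 → y_1 = 3.650000 - (15.174666)/(38.474666) = 3.255593
y_1 = 3.255593: f = 2.634997, f' = 25.934997 → y_2 = 3.255593 - (2.634997)/(25.934997) = 3.153993

3.1540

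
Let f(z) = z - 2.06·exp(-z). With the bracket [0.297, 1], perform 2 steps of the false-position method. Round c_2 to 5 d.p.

0.86882

False-position update: c = (a·f(b) − b·f(a))/(f(b) − f(a)); replace the endpoint whose sign matches f(c).
f(0.297000) = -1.233671, f(1.000000) = 0.242168
step 1: c = 0.884646, f(c) = 0.034153 > 0 → new bracket [0.297000, 0.884646]
step 2: c = 0.868815, f(c) = 0.004752 > 0 → new bracket [0.297000, 0.868815]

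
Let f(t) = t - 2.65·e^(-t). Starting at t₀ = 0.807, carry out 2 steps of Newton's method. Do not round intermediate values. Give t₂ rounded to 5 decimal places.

f'(t) = 1 + 2.65·e^(-t)
t_0 = 0.807000: f = -0.375416, f' = 2.182416 → t_1 = 0.807000 - (-0.375416)/(2.182416) = 0.979018
t_1 = 0.979018: f = -0.016533, f' = 1.995551 → t_2 = 0.979018 - (-0.016533)/(1.995551) = 0.987303

0.98730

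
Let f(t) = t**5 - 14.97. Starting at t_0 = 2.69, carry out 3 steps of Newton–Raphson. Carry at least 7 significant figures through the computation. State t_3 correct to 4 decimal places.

Newton update: t ← t − f(t)/f'(t).
f'(t) = 5t**4
t_0 = 2.690000: f = 125.881475, f' = 261.805716 → t_1 = 2.690000 - (125.881475)/(261.805716) = 2.209180
t_1 = 2.209180: f = 37.650543, f' = 119.095201 → t_2 = 2.209180 - (37.650543)/(119.095201) = 1.893042
t_2 = 1.893042: f = 9.340886, f' = 64.211178 → t_3 = 1.893042 - (9.340886)/(64.211178) = 1.747570

1.7476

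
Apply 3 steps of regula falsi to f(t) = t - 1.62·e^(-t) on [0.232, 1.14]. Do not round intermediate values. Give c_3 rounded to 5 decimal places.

False-position update: c = (a·f(b) − b·f(a))/(f(b) − f(a)); replace the endpoint whose sign matches f(c).
f(0.232000) = -1.052573, f(1.140000) = 0.621893
step 1: c = 0.802771, f(c) = 0.076872 > 0 → new bracket [0.232000, 0.802771]
step 2: c = 0.763923, f(c) = 0.009270 > 0 → new bracket [0.232000, 0.763923]
step 3: c = 0.759279, f(c) = 0.001114 > 0 → new bracket [0.232000, 0.759279]

0.75928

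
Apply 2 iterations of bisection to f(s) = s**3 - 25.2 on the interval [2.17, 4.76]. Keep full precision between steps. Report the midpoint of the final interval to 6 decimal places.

3.141250

f(2.170000) = -14.981687, f(4.760000) = 82.650176 (opposite signs)
step 1: m = 3.465000, f(m) = 16.401570 > 0 → root in [2.170000, 3.465000]
step 2: m = 2.817500, f(m) = -2.833822 < 0 → root in [2.817500, 3.465000]
Midpoint of [2.817500, 3.465000] = 3.141250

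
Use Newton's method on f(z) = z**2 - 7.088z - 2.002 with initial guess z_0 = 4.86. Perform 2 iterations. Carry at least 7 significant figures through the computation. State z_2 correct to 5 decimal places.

7.81545

f'(z) = 2z - 7.088
z_0 = 4.860000: f = -12.830080, f' = 2.632000 → z_1 = 4.860000 - (-12.830080)/(2.632000) = 9.734650
z_1 = 9.734650: f = 23.762217, f' = 12.381301 → z_2 = 9.734650 - (23.762217)/(12.381301) = 7.815448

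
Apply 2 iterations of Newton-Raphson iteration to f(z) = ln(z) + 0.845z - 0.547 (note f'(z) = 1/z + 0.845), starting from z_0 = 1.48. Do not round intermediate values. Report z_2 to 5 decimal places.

z_0 = 1.480000: f = 1.095642, f' = 1.520676 → z_1 = 1.480000 - (1.095642)/(1.520676) = 0.759503
z_1 = 0.759503: f = -0.180311, f' = 2.161650 → z_2 = 0.759503 - (-0.180311)/(2.161650) = 0.842917

0.84292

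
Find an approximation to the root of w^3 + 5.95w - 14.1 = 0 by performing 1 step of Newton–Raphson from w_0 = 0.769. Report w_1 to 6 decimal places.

f'(w) = 3w^2 + 5.95
w_0 = 0.769000: f = -9.069693, f' = 7.724083 → w_1 = 0.769000 - (-9.069693)/(7.724083) = 1.943210

1.943210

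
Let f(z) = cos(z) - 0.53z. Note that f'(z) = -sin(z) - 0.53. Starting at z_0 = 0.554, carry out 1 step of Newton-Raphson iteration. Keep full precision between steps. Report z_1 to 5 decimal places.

1.08123

z_0 = 0.554000: f = 0.556807, f' = -1.056093 → z_1 = 0.554000 - (0.556807)/(-1.056093) = 1.081233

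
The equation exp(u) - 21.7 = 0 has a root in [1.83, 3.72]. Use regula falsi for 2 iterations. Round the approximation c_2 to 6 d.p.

2.952419

f(1.830000) = -15.466113, f(3.720000) = 19.564394
step 1: c = 2.664443, f(c) = -7.340054 < 0 → new bracket [2.664443, 3.720000]
step 2: c = 2.952419, f(c) = -2.547769 < 0 → new bracket [2.952419, 3.720000]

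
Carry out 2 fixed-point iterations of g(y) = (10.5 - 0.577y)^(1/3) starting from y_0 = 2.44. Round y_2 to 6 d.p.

2.102620

y_1 = g(2.440000) = 2.087157
y_2 = g(2.087157) = 2.102620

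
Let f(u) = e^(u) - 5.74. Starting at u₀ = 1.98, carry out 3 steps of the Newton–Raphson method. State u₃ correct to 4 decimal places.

f'(u) = e^(u)
u_0 = 1.980000: f = 1.502743, f' = 7.242743 → u_1 = 1.980000 - (1.502743)/(7.242743) = 1.772517
u_1 = 1.772517: f = 0.145651, f' = 5.885651 → u_2 = 1.772517 - (0.145651)/(5.885651) = 1.747771
u_2 = 1.747771: f = 0.001787, f' = 5.741787 → u_3 = 1.747771 - (0.001787)/(5.741787) = 1.747459

1.7475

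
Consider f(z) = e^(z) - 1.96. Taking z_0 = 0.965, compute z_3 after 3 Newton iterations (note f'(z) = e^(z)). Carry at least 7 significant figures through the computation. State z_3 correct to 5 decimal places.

Newton update: z ← z − f(z)/f'(z).
z_0 = 0.965000: f = 0.664788, f' = 2.624788 → z_1 = 0.965000 - (0.664788)/(2.624788) = 0.711727
z_1 = 0.711727: f = 0.077507, f' = 2.037507 → z_2 = 0.711727 - (0.077507)/(2.037507) = 0.673687
z_2 = 0.673687: f = 0.001456, f' = 1.961456 → z_3 = 0.673687 - (0.001456)/(1.961456) = 0.672945

0.67294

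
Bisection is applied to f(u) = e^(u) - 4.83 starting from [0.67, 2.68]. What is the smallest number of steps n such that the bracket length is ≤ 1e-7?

25

Initial width b − a = 2.68 − 0.67 = 2.010000.
After n steps the width is (b−a)/2^n; need (b−a)/2^n ≤ 1e-7.
So n ≥ log₂(2.010000/1e-7) = log₂(20100000.0000) ≈ 24.2607.
Hence n = 25.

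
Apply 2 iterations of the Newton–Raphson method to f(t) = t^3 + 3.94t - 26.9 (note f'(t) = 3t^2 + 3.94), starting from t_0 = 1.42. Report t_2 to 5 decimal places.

2.68716

Newton update: t ← t − f(t)/f'(t).
t_0 = 1.420000: f = -18.441912, f' = 9.989200 → t_1 = 1.420000 - (-18.441912)/(9.989200) = 3.266185
t_1 = 3.266185: f = 20.812317, f' = 35.943895 → t_2 = 3.266185 - (20.812317)/(35.943895) = 2.687163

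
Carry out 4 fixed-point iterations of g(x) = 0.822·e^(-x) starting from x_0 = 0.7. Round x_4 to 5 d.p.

0.51072

x_1 = g(0.700000) = 0.408193
x_2 = g(0.408193) = 0.546507
x_3 = g(0.546507) = 0.475912
x_4 = g(0.475912) = 0.510723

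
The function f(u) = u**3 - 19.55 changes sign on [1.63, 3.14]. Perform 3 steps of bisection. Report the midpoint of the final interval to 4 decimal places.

f(1.630000) = -15.219253, f(3.140000) = 11.409144 (opposite signs)
step 1: m = 2.385000, f(m) = -5.983583 < 0 → root in [2.385000, 3.140000]
step 2: m = 2.762500, f(m) = 1.531760 > 0 → root in [2.385000, 2.762500]
step 3: m = 2.573750, f(m) = -2.500993 < 0 → root in [2.573750, 2.762500]
Midpoint of [2.573750, 2.762500] = 2.668125

2.6681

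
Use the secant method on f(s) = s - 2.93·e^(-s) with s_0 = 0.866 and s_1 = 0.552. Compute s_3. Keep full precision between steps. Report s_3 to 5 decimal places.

1.03502

f(s_0) = -0.366448, f(s_1) = -1.135085
s_2 = 0.552000 - (-1.135085)·(0.552000 - 0.866000)/(-1.135085 - (-0.366448)) = 1.015700; f(s_2) = -0.045397
s_3 = 1.015700 - (-0.045397)·(1.015700 - 0.552000)/(-0.045397 - (-1.135085)) = 1.035018; f(s_3) = -0.005778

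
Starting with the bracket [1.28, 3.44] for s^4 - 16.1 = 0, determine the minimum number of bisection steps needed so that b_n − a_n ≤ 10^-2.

Initial width b − a = 3.44 − 1.28 = 2.160000.
After n steps the width is (b−a)/2^n; need (b−a)/2^n ≤ 10^-2.
So n ≥ log₂(2.160000/10^-2) = log₂(216.0000) ≈ 7.7549.
Hence n = 8.

8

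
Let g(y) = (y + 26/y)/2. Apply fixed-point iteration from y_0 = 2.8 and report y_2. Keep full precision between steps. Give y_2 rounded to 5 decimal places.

y_1 = g(2.800000) = 6.042857
y_2 = g(6.042857) = 5.172729

5.17273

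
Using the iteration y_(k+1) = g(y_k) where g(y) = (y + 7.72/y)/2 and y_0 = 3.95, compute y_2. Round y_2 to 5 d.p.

y_1 = g(3.950000) = 2.952215
y_2 = g(2.952215) = 2.783600

2.78360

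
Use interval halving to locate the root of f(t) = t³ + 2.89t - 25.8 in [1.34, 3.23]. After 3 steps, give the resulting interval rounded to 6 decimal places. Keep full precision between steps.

f(1.340000) = -19.521296, f(3.230000) = 17.232967 (opposite signs)
step 1: m = 2.285000, f(m) = -7.265851 < 0 → root in [2.285000, 3.230000]
step 2: m = 2.757500, f(m) = 3.136671 > 0 → root in [2.285000, 2.757500]
step 3: m = 2.521250, f(m) = -2.486754 < 0 → root in [2.521250, 2.757500]

[2.521250, 2.757500]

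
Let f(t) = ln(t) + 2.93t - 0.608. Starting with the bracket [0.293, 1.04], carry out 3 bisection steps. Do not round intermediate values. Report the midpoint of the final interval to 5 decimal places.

f(0.293000) = -0.977093, f(1.040000) = 2.478421 (opposite signs)
step 1: m = 0.666500, f(m) = 0.939130 > 0 → root in [0.293000, 0.666500]
step 2: m = 0.479750, f(m) = 0.063177 > 0 → root in [0.293000, 0.479750]
step 3: m = 0.386375, f(m) = -0.426868 < 0 → root in [0.386375, 0.479750]
Midpoint of [0.386375, 0.479750] = 0.433063

0.43306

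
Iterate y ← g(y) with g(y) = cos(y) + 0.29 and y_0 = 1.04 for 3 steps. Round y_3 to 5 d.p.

0.83918

y_1 = g(1.040000) = 0.796220
y_2 = g(0.796220) = 0.989413
y_3 = g(0.989413) = 0.839180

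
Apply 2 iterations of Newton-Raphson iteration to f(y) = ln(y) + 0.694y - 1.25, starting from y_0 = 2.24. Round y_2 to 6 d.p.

f'(y) = 1/y + 0.694
y_0 = 2.240000: f = 1.111036, f' = 1.140429 → y_1 = 2.240000 - (1.111036)/(1.140429) = 1.265773
y_1 = 1.265773: f = -0.135870, f' = 1.484031 → y_2 = 1.265773 - (-0.135870)/(1.484031) = 1.357328

1.357328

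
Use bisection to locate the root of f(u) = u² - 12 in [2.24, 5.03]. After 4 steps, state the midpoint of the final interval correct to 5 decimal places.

f(2.240000) = -6.982400, f(5.030000) = 13.300900 (opposite signs)
step 1: m = 3.635000, f(m) = 1.213225 > 0 → root in [2.240000, 3.635000]
step 2: m = 2.937500, f(m) = -3.371094 < 0 → root in [2.937500, 3.635000]
step 3: m = 3.286250, f(m) = -1.200561 < 0 → root in [3.286250, 3.635000]
step 4: m = 3.460625, f(m) = -0.024075 < 0 → root in [3.460625, 3.635000]
Midpoint of [3.460625, 3.635000] = 3.547813

3.54781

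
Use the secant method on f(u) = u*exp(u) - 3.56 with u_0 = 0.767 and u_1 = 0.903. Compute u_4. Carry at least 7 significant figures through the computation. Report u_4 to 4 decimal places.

1.1385

Secant update: u_(k+1) = u_k − f(u_k)·(u_k − u_(k-1))/(f(u_k) − f(u_(k-1))).
f(u_0) = -1.908421, f(u_1) = -1.332305
u_2 = 0.903000 - (-1.332305)·(0.903000 - 0.767000)/(-1.332305 - (-1.908421)) = 1.217509; f(u_2) = 0.553669
u_3 = 1.217509 - (0.553669)·(1.217509 - 0.903000)/(0.553669 - (-1.332305)) = 1.125178; f(u_3) = -0.093592
u_4 = 1.125178 - (-0.093592)·(1.125178 - 1.217509)/(-0.093592 - (0.553669)) = 1.138529; f(u_4) = -0.005319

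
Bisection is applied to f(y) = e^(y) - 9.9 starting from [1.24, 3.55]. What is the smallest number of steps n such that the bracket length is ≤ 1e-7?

25

Initial width b − a = 3.55 − 1.24 = 2.310000.
After n steps the width is (b−a)/2^n; need (b−a)/2^n ≤ 1e-7.
So n ≥ log₂(2.310000/1e-7) = log₂(23100000.0000) ≈ 24.4614.
Hence n = 25.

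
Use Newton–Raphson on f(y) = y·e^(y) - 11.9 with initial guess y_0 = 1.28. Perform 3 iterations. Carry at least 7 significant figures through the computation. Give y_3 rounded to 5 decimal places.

1.85948

f'(y) = (y + 1)·e^(y)
y_0 = 1.280000: f = -7.296301, f' = 8.200339 → y_1 = 1.280000 - (-7.296301)/(8.200339) = 2.169756
y_1 = 2.169756: f = 7.098705, f' = 27.754854 → y_2 = 2.169756 - (7.098705)/(27.754854) = 1.913992
y_2 = 1.913992: f = 1.077051, f' = 19.757150 → y_3 = 1.913992 - (1.077051)/(19.757150) = 1.859477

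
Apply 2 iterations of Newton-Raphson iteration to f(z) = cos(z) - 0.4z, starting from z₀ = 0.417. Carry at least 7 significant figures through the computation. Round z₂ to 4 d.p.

1.1165

f'(z) = -sin(z) - 0.4
z_0 = 0.417000: f = 0.747508, f' = -0.805019 → z_1 = 0.417000 - (0.747508)/(-0.805019) = 1.345559
z_1 = 1.345559: f = -0.314886, f' = -1.374741 → z_2 = 1.345559 - (-0.314886)/(-1.374741) = 1.116508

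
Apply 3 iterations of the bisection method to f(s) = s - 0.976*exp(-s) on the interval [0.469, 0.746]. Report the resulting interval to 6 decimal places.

f(0.469000) = -0.141613, f(0.746000) = 0.283122 (opposite signs)
step 1: m = 0.607500, f(m) = 0.075862 > 0 → root in [0.469000, 0.607500]
step 2: m = 0.538250, f(m) = -0.031508 < 0 → root in [0.538250, 0.607500]
step 3: m = 0.572875, f(m) = 0.022507 > 0 → root in [0.538250, 0.572875]

[0.538250, 0.572875]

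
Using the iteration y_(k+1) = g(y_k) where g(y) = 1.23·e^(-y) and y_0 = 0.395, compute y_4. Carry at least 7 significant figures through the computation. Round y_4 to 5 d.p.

y_1 = g(0.395000) = 0.828626
y_2 = g(0.828626) = 0.537078
y_3 = g(0.537078) = 0.718878
y_4 = g(0.718878) = 0.599377

0.59938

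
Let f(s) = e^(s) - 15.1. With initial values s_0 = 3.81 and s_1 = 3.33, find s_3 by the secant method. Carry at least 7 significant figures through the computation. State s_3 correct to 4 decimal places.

2.7833

f(s_0) = 30.050439, f(s_1) = 12.838342
s_2 = 3.330000 - (12.838342)·(3.330000 - 3.810000)/(12.838342 - (30.050439)) = 2.971973; f(s_2) = 4.430405
s_3 = 2.971973 - (4.430405)·(2.971973 - 3.330000)/(4.430405 - (12.838342)) = 2.783317; f(s_3) = 1.072570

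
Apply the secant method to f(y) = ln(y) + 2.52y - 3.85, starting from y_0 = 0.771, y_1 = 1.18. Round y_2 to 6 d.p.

1.379657

f(y_0) = -2.167147, f(y_1) = -0.710886
y_2 = 1.180000 - (-0.710886)·(1.180000 - 0.771000)/(-0.710886 - (-2.167147)) = 1.379657; f(y_2) = -0.051431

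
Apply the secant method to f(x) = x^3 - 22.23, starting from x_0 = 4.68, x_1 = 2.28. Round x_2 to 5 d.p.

2.55475

f(x_0) = 80.273232, f(x_1) = -10.377648
x_2 = 2.280000 - (-10.377648)·(2.280000 - 4.680000)/(-10.377648 - (80.273232)) = 2.554750; f(x_2) = -5.555786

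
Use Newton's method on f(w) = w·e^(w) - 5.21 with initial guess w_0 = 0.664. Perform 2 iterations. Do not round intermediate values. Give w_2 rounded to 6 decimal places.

f'(w) = (w + 1)·e^(w)
w_0 = 0.664000: f = -3.920149, f' = 3.232398 → w_1 = 0.664000 - (-3.920149)/(3.232398) = 1.876768
w_1 = 1.876768: f = 7.049719, f' = 18.792076 → w_2 = 1.876768 - (7.049719)/(18.792076) = 1.501625

1.501625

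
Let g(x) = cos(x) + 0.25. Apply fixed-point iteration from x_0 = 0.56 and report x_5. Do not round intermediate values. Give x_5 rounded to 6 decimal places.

x_1 = g(0.560000) = 1.097255
x_2 = g(1.097255) = 0.706041
x_3 = g(0.706041) = 1.010937
x_4 = g(1.010937) = 0.781067
x_5 = g(0.781067) = 0.960163

0.960163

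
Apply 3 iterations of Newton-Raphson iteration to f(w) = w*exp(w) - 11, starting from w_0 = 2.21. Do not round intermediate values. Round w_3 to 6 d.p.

1.806522

Newton update: w ← w − f(w)/f'(w).
f'(w) = (w+1)*exp(w)
w_0 = 2.210000: f = 9.145733, f' = 29.261450 → w_1 = 2.210000 - (9.145733)/(29.261450) = 1.897448
w_1 = 1.897448: f = 1.653798, f' = 19.322649 → w_2 = 1.897448 - (1.653798)/(19.322649) = 1.811859
w_2 = 1.811859: f = 0.091872, f' = 17.213691 → w_3 = 1.811859 - (0.091872)/(17.213691) = 1.806522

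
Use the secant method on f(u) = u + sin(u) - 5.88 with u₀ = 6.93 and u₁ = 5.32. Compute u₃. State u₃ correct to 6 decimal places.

f(u_0) = 1.652648, f(u_1) = -1.381014
u_2 = 5.320000 - (-1.381014)·(5.320000 - 6.930000)/(-1.381014 - (1.652648)) = 6.052921; f(u_2) = -0.055315
u_3 = 6.052921 - (-0.055315)·(6.052921 - 5.320000)/(-0.055315 - (-1.381014)) = 6.083502; f(u_3) = 0.005142

6.083502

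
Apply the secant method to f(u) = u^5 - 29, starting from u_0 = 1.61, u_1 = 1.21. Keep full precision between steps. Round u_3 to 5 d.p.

1.57092

f(u_0) = -18.182438, f(u_1) = -26.406258
u_2 = 1.210000 - (-26.406258)·(1.210000 - 1.610000)/(-26.406258 - (-18.182438)) = 2.494379; f(u_2) = 67.563379
u_3 = 2.494379 - (67.563379)·(2.494379 - 1.210000)/(67.563379 - (-26.406258)) = 1.570921; f(u_3) = -19.433078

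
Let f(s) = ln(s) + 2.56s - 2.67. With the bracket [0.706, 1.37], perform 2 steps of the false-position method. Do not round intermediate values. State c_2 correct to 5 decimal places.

f(0.706000) = -1.210780, f(1.370000) = 1.152011
step 1: c = 1.046258, f(c) = 0.053640 > 0 → new bracket [0.706000, 1.046258]
step 2: c = 1.031823, f(c) = 0.002795 > 0 → new bracket [0.706000, 1.031823]

1.03182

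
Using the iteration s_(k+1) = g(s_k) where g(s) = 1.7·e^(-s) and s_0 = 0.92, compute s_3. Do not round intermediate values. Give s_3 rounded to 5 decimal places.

s_1 = g(0.920000) = 0.677482
s_2 = g(0.677482) = 0.863420
s_3 = g(0.863420) = 0.716920

0.71692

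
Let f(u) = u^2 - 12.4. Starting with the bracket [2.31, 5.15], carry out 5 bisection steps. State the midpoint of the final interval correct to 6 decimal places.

f(2.310000) = -7.063900, f(5.150000) = 14.122500 (opposite signs)
step 1: m = 3.730000, f(m) = 1.512900 > 0 → root in [2.310000, 3.730000]
step 2: m = 3.020000, f(m) = -3.279600 < 0 → root in [3.020000, 3.730000]
step 3: m = 3.375000, f(m) = -1.009375 < 0 → root in [3.375000, 3.730000]
step 4: m = 3.552500, f(m) = 0.220256 > 0 → root in [3.375000, 3.552500]
step 5: m = 3.463750, f(m) = -0.402436 < 0 → root in [3.463750, 3.552500]
Midpoint of [3.463750, 3.552500] = 3.508125

3.508125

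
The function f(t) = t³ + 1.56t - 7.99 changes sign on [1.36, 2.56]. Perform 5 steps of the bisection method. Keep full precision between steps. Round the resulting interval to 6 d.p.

f(1.360000) = -3.352944, f(2.560000) = 12.780816 (opposite signs)
step 1: m = 1.960000, f(m) = 2.597136 > 0 → root in [1.360000, 1.960000]
step 2: m = 1.660000, f(m) = -0.826104 < 0 → root in [1.660000, 1.960000]
step 3: m = 1.810000, f(m) = 0.763341 > 0 → root in [1.660000, 1.810000]
step 4: m = 1.735000, f(m) = -0.060660 < 0 → root in [1.735000, 1.810000]
step 5: m = 1.772500, f(m) = 0.343863 > 0 → root in [1.735000, 1.772500]

[1.735000, 1.772500]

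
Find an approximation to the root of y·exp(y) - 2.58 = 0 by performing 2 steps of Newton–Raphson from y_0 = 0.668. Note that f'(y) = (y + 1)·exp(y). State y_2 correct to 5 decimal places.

y_0 = 0.668000: f = -1.277178, f' = 3.253155 → y_1 = 0.668000 - (-1.277178)/(3.253155) = 1.060597
y_1 = 1.060597: f = 0.483102, f' = 5.951196 → y_2 = 1.060597 - (0.483102)/(5.951196) = 0.979419

0.97942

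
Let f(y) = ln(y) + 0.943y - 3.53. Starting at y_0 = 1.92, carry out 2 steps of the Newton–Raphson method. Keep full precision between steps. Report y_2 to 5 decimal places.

2.69278

Newton update: y ← y − f(y)/f'(y).
f'(y) = 1/y + 0.943
y_0 = 1.920000: f = -1.067115, f' = 1.463833 → y_1 = 1.920000 - (-1.067115)/(1.463833) = 2.648987
y_1 = 2.648987: f = -0.057829, f' = 1.320503 → y_2 = 2.648987 - (-0.057829)/(1.320503) = 2.692779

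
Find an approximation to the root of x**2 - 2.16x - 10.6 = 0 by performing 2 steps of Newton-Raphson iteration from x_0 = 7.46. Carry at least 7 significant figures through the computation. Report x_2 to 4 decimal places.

f'(x) = 2x - 2.16
x_0 = 7.460000: f = 28.938000, f' = 12.760000 → x_1 = 7.460000 - (28.938000)/(12.760000) = 5.192132
x_1 = 5.192132: f = 5.143227, f' = 8.224263 → x_2 = 5.192132 - (5.143227)/(8.224263) = 4.566759

4.5668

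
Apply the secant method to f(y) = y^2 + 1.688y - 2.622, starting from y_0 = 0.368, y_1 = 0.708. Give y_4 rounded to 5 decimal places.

0.98194

Secant update: y_(k+1) = y_k − f(y_k)·(y_k − y_(k-1))/(f(y_k) − f(y_(k-1))).
f(y_0) = -1.865392, f(y_1) = -0.925632
y_2 = 0.708000 - (-0.925632)·(0.708000 - 0.368000)/(-0.925632 - (-1.865392)) = 1.042889; f(y_2) = 0.226012
y_3 = 1.042889 - (0.226012)·(1.042889 - 0.708000)/(0.226012 - (-0.925632)) = 0.977166; f(y_3) = -0.017690
y_4 = 0.977166 - (-0.017690)·(0.977166 - 1.042889)/(-0.017690 - (0.226012)) = 0.981937; f(y_4) = -0.000291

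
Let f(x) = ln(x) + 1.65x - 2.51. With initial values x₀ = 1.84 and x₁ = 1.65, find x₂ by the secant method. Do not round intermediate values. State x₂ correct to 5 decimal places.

1.32923

f(x_0) = 1.135766, f(x_1) = 0.713275
x_2 = 1.650000 - (0.713275)·(1.650000 - 1.840000)/(0.713275 - (1.135766)) = 1.329230; f(x_2) = -0.032171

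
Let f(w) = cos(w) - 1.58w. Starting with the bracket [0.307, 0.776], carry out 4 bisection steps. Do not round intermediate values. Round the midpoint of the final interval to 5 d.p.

0.55616

f(0.307000) = 0.468184, f(0.776000) = -0.512359 (opposite signs)
step 1: m = 0.541500, f(m) = 0.001367 > 0 → root in [0.541500, 0.776000]
step 2: m = 0.658750, f(m) = -0.250067 < 0 → root in [0.541500, 0.658750]
step 3: m = 0.600125, f(m) = -0.122932 < 0 → root in [0.541500, 0.600125]
step 4: m = 0.570812, f(m) = -0.060422 < 0 → root in [0.541500, 0.570812]
Midpoint of [0.541500, 0.570812] = 0.556156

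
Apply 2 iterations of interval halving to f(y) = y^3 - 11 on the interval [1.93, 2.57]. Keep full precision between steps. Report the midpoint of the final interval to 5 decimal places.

f(1.930000) = -3.810943, f(2.570000) = 5.974593 (opposite signs)
step 1: m = 2.250000, f(m) = 0.390625 > 0 → root in [1.930000, 2.250000]
step 2: m = 2.090000, f(m) = -1.870671 < 0 → root in [2.090000, 2.250000]
Midpoint of [2.090000, 2.250000] = 2.170000

2.17000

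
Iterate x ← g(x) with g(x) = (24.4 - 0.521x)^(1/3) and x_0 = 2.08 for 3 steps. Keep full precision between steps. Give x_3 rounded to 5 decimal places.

2.84058

x_1 = g(2.080000) = 2.856845
x_2 = g(2.856845) = 2.840218
x_3 = g(2.840218) = 2.840576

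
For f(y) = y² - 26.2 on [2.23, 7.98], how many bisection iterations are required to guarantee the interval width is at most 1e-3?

13

Initial width b − a = 7.98 − 2.23 = 5.750000.
After n steps the width is (b−a)/2^n; need (b−a)/2^n ≤ 1e-3.
So n ≥ log₂(5.750000/1e-3) = log₂(5750.0000) ≈ 12.4893.
Hence n = 13.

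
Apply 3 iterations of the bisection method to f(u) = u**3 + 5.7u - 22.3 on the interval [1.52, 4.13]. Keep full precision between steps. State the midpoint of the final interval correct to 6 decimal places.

2.009375

f(1.520000) = -10.124192, f(4.130000) = 71.685997 (opposite signs)
step 1: m = 2.825000, f(m) = 16.347766 > 0 → root in [1.520000, 2.825000]
step 2: m = 2.172500, f(m) = 0.336920 > 0 → root in [1.520000, 2.172500]
step 3: m = 1.846250, f(m) = -5.483175 < 0 → root in [1.846250, 2.172500]
Midpoint of [1.846250, 2.172500] = 2.009375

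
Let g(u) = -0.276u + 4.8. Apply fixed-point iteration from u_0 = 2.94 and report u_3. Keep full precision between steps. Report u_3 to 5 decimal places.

u_1 = g(2.940000) = 3.988560
u_2 = g(3.988560) = 3.699157
u_3 = g(3.699157) = 3.779033

3.77903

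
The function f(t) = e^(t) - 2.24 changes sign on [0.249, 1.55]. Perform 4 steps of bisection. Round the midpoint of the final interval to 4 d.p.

0.7775

f(0.249000) = -0.957258, f(1.550000) = 2.471470 (opposite signs)
step 1: m = 0.899500, f(m) = 0.218374 > 0 → root in [0.249000, 0.899500]
step 2: m = 0.574250, f(m) = -0.464202 < 0 → root in [0.574250, 0.899500]
step 3: m = 0.736875, f(m) = -0.150604 < 0 → root in [0.736875, 0.899500]
step 4: m = 0.818187, f(m) = 0.026388 > 0 → root in [0.736875, 0.818187]
Midpoint of [0.736875, 0.818187] = 0.777531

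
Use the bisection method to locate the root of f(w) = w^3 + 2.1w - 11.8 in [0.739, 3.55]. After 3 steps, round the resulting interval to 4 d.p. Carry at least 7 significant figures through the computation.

[1.7931, 2.1445]

f(0.739000) = -9.844517, f(3.550000) = 40.393875 (opposite signs)
step 1: m = 2.144500, f(m) = 2.565749 > 0 → root in [0.739000, 2.144500]
step 2: m = 1.441750, f(m) = -5.775441 < 0 → root in [1.441750, 2.144500]
step 3: m = 1.793125, f(m) = -2.269008 < 0 → root in [1.793125, 2.144500]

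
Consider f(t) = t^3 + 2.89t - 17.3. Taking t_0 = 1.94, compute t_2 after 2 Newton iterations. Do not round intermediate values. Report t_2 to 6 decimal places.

2.217183

Newton update: t ← t − f(t)/f'(t).
f'(t) = 3t^2 + 2.89
t_0 = 1.940000: f = -4.392016, f' = 14.180800 → t_1 = 1.940000 - (-4.392016)/(14.180800) = 2.249716
t_1 = 2.249716: f = 0.587986, f' = 18.073662 → t_2 = 2.249716 - (0.587986)/(18.073662) = 2.217183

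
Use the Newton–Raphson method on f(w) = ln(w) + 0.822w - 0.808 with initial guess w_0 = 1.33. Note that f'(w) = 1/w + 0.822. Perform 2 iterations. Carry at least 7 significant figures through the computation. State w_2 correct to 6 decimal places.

w_0 = 1.330000: f = 0.570439, f' = 1.573880 → w_1 = 1.330000 - (0.570439)/(1.573880) = 0.967559
w_1 = 0.967559: f = -0.045646, f' = 1.855529 → w_2 = 0.967559 - (-0.045646)/(1.855529) = 0.992159

0.992159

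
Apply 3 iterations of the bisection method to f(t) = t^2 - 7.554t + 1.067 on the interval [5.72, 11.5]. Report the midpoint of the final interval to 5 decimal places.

f(5.720000) = -9.423480, f(11.500000) = 46.446000 (opposite signs)
step 1: m = 8.610000, f(m) = 10.159160 > 0 → root in [5.720000, 8.610000]
step 2: m = 7.165000, f(m) = -1.720185 < 0 → root in [7.165000, 8.610000]
step 3: m = 7.887500, f(m) = 3.697481 > 0 → root in [7.165000, 7.887500]
Midpoint of [7.165000, 7.887500] = 7.526250

7.52625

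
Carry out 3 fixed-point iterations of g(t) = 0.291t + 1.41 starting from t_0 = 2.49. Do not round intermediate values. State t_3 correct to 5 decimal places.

2.00107

t_1 = g(2.490000) = 2.134590
t_2 = g(2.134590) = 2.031166
t_3 = g(2.031166) = 2.001069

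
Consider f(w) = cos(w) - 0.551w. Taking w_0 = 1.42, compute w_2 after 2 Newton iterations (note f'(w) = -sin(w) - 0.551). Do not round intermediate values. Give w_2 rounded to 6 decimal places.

0.992362

w_0 = 1.420000: f = -0.632195, f' = -1.539652 → w_1 = 1.420000 - (-0.632195)/(-1.539652) = 1.009391
w_1 = 1.009391: f = -0.023798, f' = -1.397508 → w_2 = 1.009391 - (-0.023798)/(-1.397508) = 0.992362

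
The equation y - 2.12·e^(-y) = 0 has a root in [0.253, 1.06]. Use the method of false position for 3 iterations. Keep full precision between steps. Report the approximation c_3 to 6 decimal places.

False-position update: c = (a·f(b) − b·f(a))/(f(b) − f(a)); replace the endpoint whose sign matches f(c).
f(0.253000) = -1.393112, f(1.060000) = 0.325514
step 1: c = 0.907151, f(c) = 0.051366 > 0 → new bracket [0.253000, 0.907151]
step 2: c = 0.883890, f(c) = 0.007964 > 0 → new bracket [0.253000, 0.883890]
step 3: c = 0.880304, f(c) = 0.001231 > 0 → new bracket [0.253000, 0.880304]

0.880304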